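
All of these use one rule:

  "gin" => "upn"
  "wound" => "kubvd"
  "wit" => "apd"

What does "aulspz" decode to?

The output letters match the input read backwards, each shifted +7: gin reversed is nig. Read the word backwards and shift each letter +7.
Reversing it on aulspz: shift back: a−7=t, u−7=n, l−7=e, s−7=l, p−7=i, z−7=s → tnelis; then reverse → silent.

silent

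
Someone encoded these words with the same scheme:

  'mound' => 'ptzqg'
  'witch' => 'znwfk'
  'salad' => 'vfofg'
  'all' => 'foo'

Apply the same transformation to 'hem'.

The shift depends on letter class: consonant m→p is +3, but vowel o→t is +5. The rule splits by letter class: vowels +5, consonants +3.
On hem: h(cons)+3=k, e(vowel)+5=j, m(cons)+3=p.

kjp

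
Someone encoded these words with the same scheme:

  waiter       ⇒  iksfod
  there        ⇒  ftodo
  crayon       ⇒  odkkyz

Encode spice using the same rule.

ebsoo

The shift depends on letter class: consonant w→i is +12, but vowel a→k is +10. The rule splits by letter class: vowels +10, consonants +12.
For spice: s(cons)+12=e, p(cons)+12=b, i(vowel)+10=s, c(cons)+12=o, e(vowel)+10=o.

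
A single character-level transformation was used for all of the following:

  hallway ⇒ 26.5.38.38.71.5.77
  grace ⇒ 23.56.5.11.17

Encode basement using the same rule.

h(#8)→26 and a(#1)→5: differences scale by 3, so n = 3·pos + 2. Each letter becomes 3×(its alphabet position, a=1..z=26) + 2.
On basement: b=2→8, a=1→5, s=19→59, e=5→17, m=13→41, e=5→17, n=14→44, t=20→62.

8.5.59.17.41.17.44.62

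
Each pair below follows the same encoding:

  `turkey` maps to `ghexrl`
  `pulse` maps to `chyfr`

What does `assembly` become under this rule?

nffrzoyl

It's a constant shift of +13 (ROT13).
For assembly: a+13=n, s+13=f, s+13=f, e+13=r, m+13=z, b+13=o, l+13=y, y+13=l.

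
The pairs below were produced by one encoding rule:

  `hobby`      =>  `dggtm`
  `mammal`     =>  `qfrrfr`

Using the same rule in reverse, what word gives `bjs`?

Two steps: reverse the string, then apply a Caesar shift of +5.
Reversing it on bjs: shift back: b−5=w, j−5=e, s−5=n → wen; then reverse → new.

new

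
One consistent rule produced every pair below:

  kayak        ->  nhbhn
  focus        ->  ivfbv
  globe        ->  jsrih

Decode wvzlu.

tower

The shifts repeat in a cycle of length 2: positions 0,1,… shift by +3, +7, then the pattern repeats.
Reversing it on wvzlu: w−3=t, v−7=o, z−3=w, l−7=e, u−3=r.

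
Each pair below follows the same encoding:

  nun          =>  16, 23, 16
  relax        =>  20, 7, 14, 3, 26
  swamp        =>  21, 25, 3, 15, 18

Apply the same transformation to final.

8, 11, 16, 3, 14

n is letter #14 and maps to 16: an offset of 2. Letters become their 1-based position plus 2 (so a→3, b→4, …).
Applying it to final: f=6→8, i=9→11, n=14→16, a=1→3, l=12→14.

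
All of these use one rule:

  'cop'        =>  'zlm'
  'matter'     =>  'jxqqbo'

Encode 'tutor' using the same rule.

qrqlo

Compare letters: c→z is +23, o→l is +23, p→m is +23 — a constant shift. Every letter moves 23 places later in the alphabet, wrapping around z→a.
On tutor: t+23=q, u+23=r, t+23=q, o+23=l, r+23=o.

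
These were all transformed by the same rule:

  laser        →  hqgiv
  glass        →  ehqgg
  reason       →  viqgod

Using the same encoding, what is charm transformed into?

mpqvs

This is an affine cipher: with a=0,…,z=25, each position x becomes (11x+16) mod 26.
On charm: c(2)→11·2+16≡12=m; h(7)→11·7+16≡15=p; a(0)→11·0+16≡16=q; r(17)→11·17+16≡21=v; m(12)→11·12+16≡18=s (all mod 26).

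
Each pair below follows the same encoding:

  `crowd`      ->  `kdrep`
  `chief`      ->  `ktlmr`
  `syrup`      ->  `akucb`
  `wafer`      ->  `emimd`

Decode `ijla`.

axis

A repeating key of period 3 is used — shifts +8, +12, +3 over and over.
Undoing it on ijla: i−8=a, j−12=x, l−3=i, a−8=s.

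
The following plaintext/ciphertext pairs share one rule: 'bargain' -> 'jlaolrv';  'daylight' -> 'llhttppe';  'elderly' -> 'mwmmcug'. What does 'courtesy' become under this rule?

kzdzenaj

Shifts by position in bargain: pos 0: b→j (+8), pos 1: a→l (+11), pos 2: r→a (+9), pos 3: g→o (+8), pos 4: a→l (+11), pos 5: i→r (+9) — repeating every 3. A repeating key of period 3 is used — shifts +8, +11, +9 over and over.
For courtesy: c+8=k, o+11=z, u+9=d, r+8=z, t+11=e, e+9=n, s+8=a, y+11=j.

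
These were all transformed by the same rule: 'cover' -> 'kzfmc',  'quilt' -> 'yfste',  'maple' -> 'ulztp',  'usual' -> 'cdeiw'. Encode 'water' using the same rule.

eldmc

Shifts by position in cover: pos 0: c→k (+8), pos 1: o→z (+11), pos 2: v→f (+10), pos 3: e→m (+8), pos 4: r→c (+11) — repeating every 3. The shifts repeat in a cycle of length 3: positions 0,1,… shift by +8, +11, +10, then the pattern repeats.
For water: w+8=e, a+11=l, t+10=d, e+8=m, r+11=c.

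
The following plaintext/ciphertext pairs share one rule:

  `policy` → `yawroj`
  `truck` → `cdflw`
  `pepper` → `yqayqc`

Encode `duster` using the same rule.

Shifts by position in policy: pos 0: p→y (+9), pos 1: o→a (+12), pos 2: l→w (+11), pos 3: i→r (+9), pos 4: c→o (+12), pos 5: y→j (+11) — repeating every 3. The shifts repeat in a cycle of length 3: positions 0,1,… shift by +9, +12, +11, then the pattern repeats.
Applying it to duster: d+9=m, u+12=g, s+11=d, t+9=c, e+12=q, r+11=c.

mgdcqc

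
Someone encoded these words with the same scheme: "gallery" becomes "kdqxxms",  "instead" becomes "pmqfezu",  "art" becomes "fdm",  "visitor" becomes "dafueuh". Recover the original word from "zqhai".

woven

The output letters match the input read backwards, each shifted +12: gallery reversed is yrellag. The word is reversed, then every letter is shifted forward by 12.
Decoding zqhai: shift back: z−12=n, q−12=e, h−12=v, a−12=o, i−12=w → nevow; then reverse → woven.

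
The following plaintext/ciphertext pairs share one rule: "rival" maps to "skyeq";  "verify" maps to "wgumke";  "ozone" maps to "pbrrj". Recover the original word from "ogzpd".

In rival: r→s is +1, i→k is +2, v→y is +3, a→e is +4 — the shift increases by 1 each position. The shift increases by 1 at each position, starting from +1: 1, 2, 3, ….
Decoding ogzpd: o−1=n, g−2=e, z−3=w, p−4=l, d−5=y.

newly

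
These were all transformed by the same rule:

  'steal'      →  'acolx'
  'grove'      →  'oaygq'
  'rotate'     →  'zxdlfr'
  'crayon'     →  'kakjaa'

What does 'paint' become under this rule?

In steal: s→a is +8, t→c is +9, e→o is +10, a→l is +11 — the shift increases by 1 each position. The shift increases by 1 at each position, starting from +8: 8, 9, 10, ….
On paint: p+8=x, a+9=j, i+10=s, n+11=y, t+12=f.

xjsyf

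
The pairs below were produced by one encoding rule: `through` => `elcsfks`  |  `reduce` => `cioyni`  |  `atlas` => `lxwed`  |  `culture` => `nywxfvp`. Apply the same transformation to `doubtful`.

Shifts by position in through: pos 0: t→e (+11), pos 1: h→l (+4), pos 2: r→c (+11), pos 3: o→s (+4) — repeating every 2. A repeating key of period 2 is used — shifts +11, +4 over and over.
On doubtful: d+11=o, o+4=s, u+11=f, b+4=f, t+11=e, f+4=j, u+11=f, l+4=p.

osffejfp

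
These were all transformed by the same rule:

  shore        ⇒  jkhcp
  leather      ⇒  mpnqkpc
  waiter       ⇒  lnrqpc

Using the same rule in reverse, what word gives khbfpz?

hockey

s(18)→j(9) and h(7)→k(10) fit y≡7x+13 (mod 26); the inverse of 7 mod 26 is 15. Treating letters as 0–25, the rule is x ↦ 7x + 13 (mod 26).
Reversing it on khbfpz: k(10)→15·(10−13)≡7=h; h(7)→15·(7−13)≡14=o; b(1)→15·(1−13)≡2=c; f(5)→15·(5−13)≡10=k; p(15)→15·(15−13)≡4=e; z(25)→15·(25−13)≡24=y (all mod 26).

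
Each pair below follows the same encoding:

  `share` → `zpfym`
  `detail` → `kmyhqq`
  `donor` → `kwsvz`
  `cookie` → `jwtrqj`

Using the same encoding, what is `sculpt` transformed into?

A repeating key of period 3 is used — shifts +7, +8, +5 over and over.
Applying it to sculpt: s+7=z, c+8=k, u+5=z, l+7=s, p+8=x, t+5=y.

zkzsxy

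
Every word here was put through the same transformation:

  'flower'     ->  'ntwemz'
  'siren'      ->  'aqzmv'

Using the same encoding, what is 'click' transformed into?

Compare letters: f→n is +8, l→t is +8, o→w is +8 — a constant shift. This is a Caesar cipher with shift 8.
For click: c+8=k, l+8=t, i+8=q, c+8=k, k+8=s.

ktqks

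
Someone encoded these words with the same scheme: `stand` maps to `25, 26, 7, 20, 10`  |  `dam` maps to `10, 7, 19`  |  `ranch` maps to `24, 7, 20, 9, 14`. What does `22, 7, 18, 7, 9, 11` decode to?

s is letter #19 and maps to 25: an offset of 6. Each letter is replaced by its alphabet position (a=1..z=26) + 6.
Undoing it on 22, 7, 18, 7, 9, 11: 22→(22−6)÷1=16=p, 7→(7−6)÷1=1=a, 18→(18−6)÷1=12=l, 7→(7−6)÷1=1=a, 9→(9−6)÷1=3=c, 11→(11−6)÷1=5=e.

palace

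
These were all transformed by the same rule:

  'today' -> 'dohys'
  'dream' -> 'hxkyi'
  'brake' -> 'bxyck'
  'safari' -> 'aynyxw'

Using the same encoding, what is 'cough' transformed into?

t(19)→d(3) and o(14)→o(14) fit y≡3x+24 (mod 26); the inverse of 3 mod 26 is 9. Each letter's alphabet position (a=0..z=25) is mapped through 3·x+24 mod 26 — an affine cipher.
Applying it to cough: c(2)→3·2+24≡4=e; o(14)→3·14+24≡14=o; u(20)→3·20+24≡6=g; g(6)→3·6+24≡16=q; h(7)→3·7+24≡19=t (all mod 26).

eogqt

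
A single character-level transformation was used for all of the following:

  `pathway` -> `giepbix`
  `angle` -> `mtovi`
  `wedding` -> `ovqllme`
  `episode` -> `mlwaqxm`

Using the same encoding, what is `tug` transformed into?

Two steps: reverse the string, then apply a Caesar shift of +8.
For tug: reverse → gut; then shift: g+8=o, u+8=c, t+8=b.

ocb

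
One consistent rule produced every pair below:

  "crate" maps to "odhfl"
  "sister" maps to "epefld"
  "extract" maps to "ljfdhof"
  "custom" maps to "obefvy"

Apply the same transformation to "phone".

btvzl

The shift depends on letter class: consonant c→o is +12, but vowel a→h is +7. Vowels shift forward by 7 and consonants shift forward by 12.
For phone: p(cons)+12=b, h(cons)+12=t, o(vowel)+7=v, n(cons)+12=z, e(vowel)+7=l.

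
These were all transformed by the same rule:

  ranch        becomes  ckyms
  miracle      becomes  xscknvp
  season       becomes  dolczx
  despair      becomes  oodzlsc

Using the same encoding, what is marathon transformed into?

The shifts repeat in a cycle of length 2: positions 0,1,… shift by +11, +10, then the pattern repeats.
On marathon: m+11=x, a+10=k, r+11=c, a+10=k, t+11=e, h+10=r, o+11=z, n+10=x.

xkckerzx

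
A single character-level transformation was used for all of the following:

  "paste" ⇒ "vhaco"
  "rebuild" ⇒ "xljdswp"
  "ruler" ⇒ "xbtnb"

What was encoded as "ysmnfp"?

sleeve

Each letter shifts forward by (position + 6), i.e. 6, 7, 8, … — the shift grows by one for each successive letter.
Decoding ysmnfp: y−6=s, s−7=l, m−8=e, n−9=e, f−10=v, p−11=e.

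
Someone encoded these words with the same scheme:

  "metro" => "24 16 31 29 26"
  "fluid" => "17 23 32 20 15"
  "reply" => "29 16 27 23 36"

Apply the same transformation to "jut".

21 32 31

Each letter is replaced by its alphabet position (a=1..z=26) + 11.
For jut: j=10→21, u=21→32, t=20→31.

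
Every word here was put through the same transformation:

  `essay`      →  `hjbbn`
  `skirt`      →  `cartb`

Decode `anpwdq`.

hunger

The output letters match the input read backwards, each shifted +9: essay reversed is yasse. Read the word backwards and shift each letter +9.
Decoding anpwdq: shift back: a−9=r, n−9=e, p−9=g, w−9=n, d−9=u, q−9=h → regnuh; then reverse → hunger.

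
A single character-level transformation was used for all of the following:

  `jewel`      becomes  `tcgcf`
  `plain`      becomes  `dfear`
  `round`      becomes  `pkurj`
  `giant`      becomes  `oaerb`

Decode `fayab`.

limit

Each letter's alphabet position (a=0..z=25) is mapped through 19·x+4 mod 26 — an affine cipher.
Undoing it on fayab: f(5)→11·(5−4)≡11=l; a(0)→11·(0−4)≡8=i; y(24)→11·(24−4)≡12=m; a(0)→11·(0−4)≡8=i; b(1)→11·(1−4)≡19=t (all mod 26).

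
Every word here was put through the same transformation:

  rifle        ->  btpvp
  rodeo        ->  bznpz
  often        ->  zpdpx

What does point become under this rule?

zztxd

The shift depends on letter class: consonant r→b is +10, but vowel i→t is +11. The rule splits by letter class: vowels +11, consonants +10.
Applying it to point: p(cons)+10=z, o(vowel)+11=z, i(vowel)+11=t, n(cons)+10=x, t(cons)+10=d.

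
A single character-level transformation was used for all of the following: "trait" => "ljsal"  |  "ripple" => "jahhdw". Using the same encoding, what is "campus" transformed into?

Compare letters: t→l is +18, r→j is +18, a→s is +18 — a constant shift. Each letter is shifted forward by 18 in the alphabet (a Caesar shift of +18).
For campus: c+18=u, a+18=s, m+18=e, p+18=h, u+18=m, s+18=k.

usehmk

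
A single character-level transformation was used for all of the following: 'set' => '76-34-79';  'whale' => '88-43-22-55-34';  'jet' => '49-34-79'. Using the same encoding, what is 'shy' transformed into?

76-43-94

s(#19)→76 and e(#5)→34: differences scale by 3, so n = 3·pos + 19. The formula is n = 3×(alphabet index, a=1) + 19.
Applying it to shy: s=19→76, h=8→43, y=25→94.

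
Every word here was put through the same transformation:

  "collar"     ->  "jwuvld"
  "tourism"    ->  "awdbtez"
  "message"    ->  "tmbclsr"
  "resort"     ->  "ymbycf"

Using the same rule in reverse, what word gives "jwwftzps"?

convince

Each letter shifts forward by (position + 7), i.e. 7, 8, 9, … — the shift grows by one for each successive letter.
Undoing it on jwwftzps: j−7=c, w−8=o, w−9=n, f−10=v, t−11=i, z−12=n, p−13=c, s−14=e.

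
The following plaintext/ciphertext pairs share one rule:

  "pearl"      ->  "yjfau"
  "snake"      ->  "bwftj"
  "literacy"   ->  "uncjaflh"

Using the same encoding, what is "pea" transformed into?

The shift depends on letter class: consonant p→y is +9, but vowel e→j is +5. The rule splits by letter class: vowels +5, consonants +9.
For pea: p(cons)+9=y, e(vowel)+5=j, a(vowel)+5=f.

yjf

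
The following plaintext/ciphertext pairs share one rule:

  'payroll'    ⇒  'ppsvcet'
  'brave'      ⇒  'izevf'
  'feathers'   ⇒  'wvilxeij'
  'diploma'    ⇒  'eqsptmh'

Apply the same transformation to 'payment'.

xriqcet

The output letters match the input read backwards, each shifted +4: payroll reversed is lloryap. Two steps: reverse the string, then apply a Caesar shift of +4.
Applying it to payment: reverse → tnemyap; then shift: t+4=x, n+4=r, e+4=i, m+4=q, y+4=c, a+4=e, p+4=t.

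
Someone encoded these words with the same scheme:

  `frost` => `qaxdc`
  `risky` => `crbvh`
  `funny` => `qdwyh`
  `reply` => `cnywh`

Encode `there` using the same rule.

eqncn

Shifts by position in frost: pos 0: f→q (+11), pos 1: r→a (+9), pos 2: o→x (+9), pos 3: s→d (+11), pos 4: t→c (+9) — repeating every 3. It's a Vigenère-style cipher with numeric key [11,9,9]: position i shifts by key[i mod 3].
For there: t+11=e, h+9=q, e+9=n, r+11=c, e+9=n.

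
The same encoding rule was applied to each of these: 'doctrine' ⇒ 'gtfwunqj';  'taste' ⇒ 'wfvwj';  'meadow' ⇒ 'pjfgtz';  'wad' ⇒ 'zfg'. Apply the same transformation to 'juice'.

Two shifts are in play — +5 for a/e/i/o/u, +3 for every other letter.
Applying it to juice: j(cons)+3=m, u(vowel)+5=z, i(vowel)+5=n, c(cons)+3=f, e(vowel)+5=j.

mznfj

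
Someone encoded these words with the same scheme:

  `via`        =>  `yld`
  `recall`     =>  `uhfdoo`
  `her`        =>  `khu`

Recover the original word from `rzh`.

Each letter is shifted forward by 3 in the alphabet (a Caesar shift of +3).
Reversing it on rzh: r−3=o, z−3=w, h−3=e.

owe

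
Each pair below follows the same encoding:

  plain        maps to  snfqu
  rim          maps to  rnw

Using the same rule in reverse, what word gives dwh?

The output letters match the input read backwards, each shifted +5: plain reversed is nialp. The word is reversed, then every letter is shifted forward by 5.
Reversing it on dwh: shift back: d−5=y, w−5=r, h−5=c → yrc; then reverse → cry.

cry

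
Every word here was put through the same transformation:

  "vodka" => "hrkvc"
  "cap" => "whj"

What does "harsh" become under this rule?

The output letters match the input read backwards, each shifted +7: vodka reversed is akdov. Read the word backwards and shift each letter +7.
Applying it to harsh: reverse → hsrah; then shift: h+7=o, s+7=z, r+7=y, a+7=h, h+7=o.

ozyho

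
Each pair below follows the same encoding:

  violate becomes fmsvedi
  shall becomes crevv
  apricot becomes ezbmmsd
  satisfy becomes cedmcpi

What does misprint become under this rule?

The shift depends on letter class: consonant v→f is +10, but vowel i→m is +4. Vowels shift forward by 4 and consonants shift forward by 10.
On misprint: m(cons)+10=w, i(vowel)+4=m, s(cons)+10=c, p(cons)+10=z, r(cons)+10=b, i(vowel)+4=m, n(cons)+10=x, t(cons)+10=d.

wmczbmxd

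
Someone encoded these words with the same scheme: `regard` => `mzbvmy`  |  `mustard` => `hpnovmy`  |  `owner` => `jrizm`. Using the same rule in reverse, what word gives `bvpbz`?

gauge

Every letter moves 21 places later in the alphabet, wrapping around z→a.
Decoding bvpbz: b−21=g, v−21=a, p−21=u, b−21=g, z−21=e.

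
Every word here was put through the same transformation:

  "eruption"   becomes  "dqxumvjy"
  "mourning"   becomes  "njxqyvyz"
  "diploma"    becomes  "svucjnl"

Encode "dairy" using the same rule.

slvqp

e(4)→d(3) and r(17)→q(16) fit y≡11x+11 (mod 26); the inverse of 11 mod 26 is 19. This is an affine cipher: with a=0,…,z=25, each position x becomes (11x+11) mod 26.
For dairy: d(3)→11·3+11≡18=s; a(0)→11·0+11≡11=l; i(8)→11·8+11≡21=v; r(17)→11·17+11≡16=q; y(24)→11·24+11≡15=p (all mod 26).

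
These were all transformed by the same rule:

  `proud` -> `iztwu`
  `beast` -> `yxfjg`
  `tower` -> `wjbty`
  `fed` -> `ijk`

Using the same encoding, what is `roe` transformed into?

jtw

The output letters match the input read backwards, each shifted +5: proud reversed is duorp. Two steps: reverse the string, then apply a Caesar shift of +5.
On roe: reverse → eor; then shift: e+5=j, o+5=t, r+5=w.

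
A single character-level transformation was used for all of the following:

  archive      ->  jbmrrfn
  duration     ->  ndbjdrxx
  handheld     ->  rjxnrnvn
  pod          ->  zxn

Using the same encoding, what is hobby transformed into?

Vowels shift forward by 9 and consonants shift forward by 10.
On hobby: h(cons)+10=r, o(vowel)+9=x, b(cons)+10=l, b(cons)+10=l, y(cons)+10=i.

rxlli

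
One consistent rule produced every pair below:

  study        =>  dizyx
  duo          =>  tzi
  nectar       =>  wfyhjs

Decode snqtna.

Read the word backwards and shift each letter +5.
Undoing it on snqtna: shift back: s−5=n, n−5=i, q−5=l, t−5=o, n−5=i, a−5=v → niloiv; then reverse → violin.

violin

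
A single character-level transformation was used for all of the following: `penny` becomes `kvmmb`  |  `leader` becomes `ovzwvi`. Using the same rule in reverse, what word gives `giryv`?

tribe

Each pair mirrors across the alphabet (p↔k, e↔v, n↔m): positions sum to 25. This is the alphabet-reversal cipher (Atbash): a becomes z, b becomes y, etc.
Decoding giryv: g↔t, i↔r, r↔i, y↔b, v↔e.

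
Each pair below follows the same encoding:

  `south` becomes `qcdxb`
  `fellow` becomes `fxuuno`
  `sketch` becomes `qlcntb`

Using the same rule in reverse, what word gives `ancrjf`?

waiter

The output letters match the input read backwards, each shifted +9: south reversed is htuos. Two steps: reverse the string, then apply a Caesar shift of +9.
Undoing it on ancrjf: shift back: a−9=r, n−9=e, c−9=t, r−9=i, j−9=a, f−9=w → retiaw; then reverse → waiter.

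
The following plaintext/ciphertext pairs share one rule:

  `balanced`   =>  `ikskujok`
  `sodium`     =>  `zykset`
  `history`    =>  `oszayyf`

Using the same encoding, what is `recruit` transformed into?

Vowels shift forward by 10 and consonants shift forward by 7.
On recruit: r(cons)+7=y, e(vowel)+10=o, c(cons)+7=j, r(cons)+7=y, u(vowel)+10=e, i(vowel)+10=s, t(cons)+7=a.

yojyesa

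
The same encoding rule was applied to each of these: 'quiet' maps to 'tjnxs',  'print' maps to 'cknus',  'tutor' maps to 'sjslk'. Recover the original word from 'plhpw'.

coach

Each letter's alphabet position (a=0..z=25) is mapped through 17·x+7 mod 26 — an affine cipher.
Decoding plhpw: p(15)→23·(15−7)≡2=c; l(11)→23·(11−7)≡14=o; h(7)→23·(7−7)≡0=a; p(15)→23·(15−7)≡2=c; w(22)→23·(22−7)≡7=h (all mod 26).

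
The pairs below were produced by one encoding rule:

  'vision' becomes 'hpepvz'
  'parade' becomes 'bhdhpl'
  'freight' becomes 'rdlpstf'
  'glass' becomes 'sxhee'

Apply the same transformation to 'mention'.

ylzfpvz

The rule splits by letter class: vowels +7, consonants +12.
On mention: m(cons)+12=y, e(vowel)+7=l, n(cons)+12=z, t(cons)+12=f, i(vowel)+7=p, o(vowel)+7=v, n(cons)+12=z.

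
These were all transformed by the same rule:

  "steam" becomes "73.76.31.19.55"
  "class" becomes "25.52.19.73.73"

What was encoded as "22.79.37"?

bug

With a=1..z=26, the number is 3·pos + 16.
Reversing it on 22.79.37: 22→(22−16)÷3=2=b, 79→(79−16)÷3=21=u, 37→(37−16)÷3=7=g.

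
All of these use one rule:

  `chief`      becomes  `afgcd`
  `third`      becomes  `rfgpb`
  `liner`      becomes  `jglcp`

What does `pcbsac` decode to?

reduce

Compare letters: c→a is +24, h→f is +24, i→g is +24 — a constant shift. This is a Caesar cipher with shift 24.
Decoding pcbsac: p−24=r, c−24=e, b−24=d, s−24=u, a−24=c, c−24=e.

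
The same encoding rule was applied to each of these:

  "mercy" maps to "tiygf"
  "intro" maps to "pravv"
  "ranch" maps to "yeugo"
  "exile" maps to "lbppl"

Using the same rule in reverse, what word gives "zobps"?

skull

Shifts by position in mercy: pos 0: m→t (+7), pos 1: e→i (+4), pos 2: r→y (+7), pos 3: c→g (+4) — repeating every 2. A repeating key of period 2 is used — shifts +7, +4 over and over.
Reversing it on zobps: z−7=s, o−4=k, b−7=u, p−4=l, s−7=l.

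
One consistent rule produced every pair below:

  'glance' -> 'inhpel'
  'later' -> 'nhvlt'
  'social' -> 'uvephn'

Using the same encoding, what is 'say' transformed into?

The rule splits by letter class: vowels +7, consonants +2.
For say: s(cons)+2=u, a(vowel)+7=h, y(cons)+2=a.

uha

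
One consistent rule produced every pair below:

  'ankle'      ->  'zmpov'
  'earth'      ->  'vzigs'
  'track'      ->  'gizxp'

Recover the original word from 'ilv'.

roe

This is the alphabet-reversal cipher (Atbash): a becomes z, b becomes y, etc.
Decoding ilv: i↔r, l↔o, v↔e.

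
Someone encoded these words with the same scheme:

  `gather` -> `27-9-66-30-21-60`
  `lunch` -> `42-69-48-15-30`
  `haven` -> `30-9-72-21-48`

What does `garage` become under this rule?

g(#7)→27 and a(#1)→9: differences scale by 3, so n = 3·pos + 6. Each letter becomes 3×(its alphabet position, a=1..z=26) + 6.
Applying it to garage: g=7→27, a=1→9, r=18→60, a=1→9, g=7→27, e=5→21.

27-9-60-9-27-21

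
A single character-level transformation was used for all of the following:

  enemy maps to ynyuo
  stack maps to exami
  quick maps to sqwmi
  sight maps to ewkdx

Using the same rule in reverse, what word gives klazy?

Each letter's alphabet position (a=0..z=25) is mapped through 19·x+0 mod 26 — an affine cipher.
Undoing it on klazy: k(10)→11·(10−0)≡6=g; l(11)→11·(11−0)≡17=r; a(0)→11·(0−0)≡0=a; z(25)→11·(25−0)≡15=p; y(24)→11·(24−0)≡4=e (all mod 26).

grape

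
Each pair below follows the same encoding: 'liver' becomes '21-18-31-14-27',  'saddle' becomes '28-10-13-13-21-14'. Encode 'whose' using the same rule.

l is letter #12 and maps to 21: an offset of 9. Each letter is replaced by its alphabet position (a=1..z=26) + 9.
For whose: w=23→32, h=8→17, o=15→24, s=19→28, e=5→14.

32-17-24-28-14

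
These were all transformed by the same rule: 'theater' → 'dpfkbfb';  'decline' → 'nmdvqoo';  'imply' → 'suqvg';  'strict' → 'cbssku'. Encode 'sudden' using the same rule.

Shifts by position in theater: pos 0: t→d (+10), pos 1: h→p (+8), pos 2: e→f (+1), pos 3: a→k (+10), pos 4: t→b (+8), pos 5: e→f (+1) — repeating every 3. A repeating key of period 3 is used — shifts +10, +8, +1 over and over.
Applying it to sudden: s+10=c, u+8=c, d+1=e, d+10=n, e+8=m, n+1=o.

ccenmo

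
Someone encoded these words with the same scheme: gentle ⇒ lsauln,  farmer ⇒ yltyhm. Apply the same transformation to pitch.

The output letters match the input read backwards, each shifted +7: gentle reversed is eltneg. Two steps: reverse the string, then apply a Caesar shift of +7.
On pitch: reverse → hctip; then shift: h+7=o, c+7=j, t+7=a, i+7=p, p+7=w.

ojapw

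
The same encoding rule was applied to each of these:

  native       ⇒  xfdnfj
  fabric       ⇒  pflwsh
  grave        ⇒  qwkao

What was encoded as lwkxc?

brass

Shifts by position in native: pos 0: n→x (+10), pos 1: a→f (+5), pos 2: t→d (+10), pos 3: i→n (+5) — repeating every 2. It's a Vigenère-style cipher with numeric key [10,5]: position i shifts by key[i mod 2].
Decoding lwkxc: l−10=b, w−5=r, k−10=a, x−5=s, c−10=s.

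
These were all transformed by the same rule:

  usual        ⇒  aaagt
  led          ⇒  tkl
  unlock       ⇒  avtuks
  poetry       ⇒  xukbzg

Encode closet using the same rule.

The shift depends on letter class: consonant s→a is +8, but vowel u→a is +6. Two shifts are in play — +6 for a/e/i/o/u, +8 for every other letter.
On closet: c(cons)+8=k, l(cons)+8=t, o(vowel)+6=u, s(cons)+8=a, e(vowel)+6=k, t(cons)+8=b.

ktuakb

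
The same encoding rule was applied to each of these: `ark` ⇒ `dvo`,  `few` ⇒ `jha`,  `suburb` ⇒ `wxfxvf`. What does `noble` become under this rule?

rrfph

The shift depends on letter class: consonant r→v is +4, but vowel a→d is +3. Two shifts are in play — +3 for a/e/i/o/u, +4 for every other letter.
For noble: n(cons)+4=r, o(vowel)+3=r, b(cons)+4=f, l(cons)+4=p, e(vowel)+3=h.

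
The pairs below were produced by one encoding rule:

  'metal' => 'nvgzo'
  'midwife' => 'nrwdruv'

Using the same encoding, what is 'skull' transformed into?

Each pair mirrors across the alphabet (m↔n, e↔v, t↔g): positions sum to 25. Each letter is replaced by its mirror in the alphabet: a↔z, b↔y, c↔x, and so on (the Atbash cipher).
For skull: s↔h, k↔p, u↔f, l↔o, l↔o.

hpfoo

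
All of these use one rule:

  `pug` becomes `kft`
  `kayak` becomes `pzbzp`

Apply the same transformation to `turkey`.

Each letter is replaced by its mirror in the alphabet: a↔z, b↔y, c↔x, and so on (the Atbash cipher).
For turkey: t↔g, u↔f, r↔i, k↔p, e↔v, y↔b.

gfipvb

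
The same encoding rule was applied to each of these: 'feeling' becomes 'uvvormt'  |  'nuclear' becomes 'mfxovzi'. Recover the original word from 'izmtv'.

Each pair mirrors across the alphabet (f↔u, e↔v, e↔v): positions sum to 25. Letters are reflected about the middle of the alphabet (position → 25−position): Atbash.
Undoing it on izmtv: i↔r, z↔a, m↔n, t↔g, v↔e.

range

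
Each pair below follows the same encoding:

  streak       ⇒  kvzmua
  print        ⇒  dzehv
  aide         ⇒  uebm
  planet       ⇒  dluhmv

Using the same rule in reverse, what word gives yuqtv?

yacht

s(18)→k(10) and t(19)→v(21) fit y≡11x+20 (mod 26); the inverse of 11 mod 26 is 19. Each letter's alphabet position (a=0..z=25) is mapped through 11·x+20 mod 26 — an affine cipher.
Reversing it on yuqtv: y(24)→19·(24−20)≡24=y; u(20)→19·(20−20)≡0=a; q(16)→19·(16−20)≡2=c; t(19)→19·(19−20)≡7=h; v(21)→19·(21−20)≡19=t (all mod 26).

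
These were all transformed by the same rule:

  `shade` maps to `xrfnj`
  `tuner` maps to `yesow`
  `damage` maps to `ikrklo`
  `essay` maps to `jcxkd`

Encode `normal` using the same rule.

Shifts by position in shade: pos 0: s→x (+5), pos 1: h→r (+10), pos 2: a→f (+5), pos 3: d→n (+10) — repeating every 2. It's a Vigenère-style cipher with numeric key [5,10]: position i shifts by key[i mod 2].
On normal: n+5=s, o+10=y, r+5=w, m+10=w, a+5=f, l+10=v.

sywwfv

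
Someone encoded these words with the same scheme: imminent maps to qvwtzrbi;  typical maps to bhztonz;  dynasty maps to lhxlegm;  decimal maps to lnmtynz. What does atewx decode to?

In imminent: i→q is +8, m→v is +9, m→w is +10, i→t is +11 — the shift increases by 1 each position. Each letter shifts forward by (position + 8), i.e. 8, 9, 10, … — the shift grows by one for each successive letter.
Undoing it on atewx: a−8=s, t−9=k, e−10=u, w−11=l, x−12=l.

skull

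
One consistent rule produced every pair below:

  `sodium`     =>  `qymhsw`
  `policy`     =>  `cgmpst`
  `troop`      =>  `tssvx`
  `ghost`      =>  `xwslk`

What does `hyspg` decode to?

cloud

The output letters match the input read backwards, each shifted +4: sodium reversed is muidos. Read the word backwards and shift each letter +4.
Decoding hyspg: shift back: h−4=d, y−4=u, s−4=o, p−4=l, g−4=c → duolc; then reverse → cloud.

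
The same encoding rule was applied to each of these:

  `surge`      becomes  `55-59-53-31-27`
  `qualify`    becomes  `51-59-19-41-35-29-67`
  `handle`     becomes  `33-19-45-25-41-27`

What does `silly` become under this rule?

55-35-41-41-67

The formula is n = 2×(alphabet index, a=1) + 17.
For silly: s=19→55, i=9→35, l=12→41, l=12→41, y=25→67.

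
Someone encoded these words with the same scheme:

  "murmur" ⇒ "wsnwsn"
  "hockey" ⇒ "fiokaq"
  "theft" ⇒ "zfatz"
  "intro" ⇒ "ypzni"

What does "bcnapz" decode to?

parent

m(12)→w(22) and u(20)→s(18) fit y≡19x+2 (mod 26); the inverse of 19 mod 26 is 11. This is an affine cipher: with a=0,…,z=25, each position x becomes (19x+2) mod 26.
Undoing it on bcnapz: b(1)→11·(1−2)≡15=p; c(2)→11·(2−2)≡0=a; n(13)→11·(13−2)≡17=r; a(0)→11·(0−2)≡4=e; p(15)→11·(15−2)≡13=n; z(25)→11·(25−2)≡19=t (all mod 26).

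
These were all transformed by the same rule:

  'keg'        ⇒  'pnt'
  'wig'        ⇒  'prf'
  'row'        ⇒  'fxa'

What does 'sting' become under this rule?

pwrcb

The output letters match the input read backwards, each shifted +9: keg reversed is gek. Read the word backwards and shift each letter +9.
On sting: reverse → gnits; then shift: g+9=p, n+9=w, i+9=r, t+9=c, s+9=b.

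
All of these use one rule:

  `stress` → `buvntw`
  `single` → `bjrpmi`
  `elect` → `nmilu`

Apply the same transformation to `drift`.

msmou

Shifts by position in stress: pos 0: s→b (+9), pos 1: t→u (+1), pos 2: r→v (+4), pos 3: e→n (+9), pos 4: s→t (+1), pos 5: s→w (+4) — repeating every 3. It's a Vigenère-style cipher with numeric key [9,1,4]: position i shifts by key[i mod 3].
Applying it to drift: d+9=m, r+1=s, i+4=m, f+9=o, t+1=u.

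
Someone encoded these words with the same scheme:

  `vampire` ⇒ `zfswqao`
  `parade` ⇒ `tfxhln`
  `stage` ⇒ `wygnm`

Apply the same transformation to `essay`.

ixyhg

In vampire: v→z is +4, a→f is +5, m→s is +6, p→w is +7 — the shift increases by 1 each position. Letter i (0-indexed) is shifted by i+4, so successive shifts are 4, 5, 6, ….
For essay: e+4=i, s+5=x, s+6=y, a+7=h, y+8=g.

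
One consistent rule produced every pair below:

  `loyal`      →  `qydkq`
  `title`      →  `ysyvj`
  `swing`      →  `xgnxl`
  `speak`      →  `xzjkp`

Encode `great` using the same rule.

Shifts by position in loyal: pos 0: l→q (+5), pos 1: o→y (+10), pos 2: y→d (+5), pos 3: a→k (+10) — repeating every 2. A repeating key of period 2 is used — shifts +5, +10 over and over.
On great: g+5=l, r+10=b, e+5=j, a+10=k, t+5=y.

lbjky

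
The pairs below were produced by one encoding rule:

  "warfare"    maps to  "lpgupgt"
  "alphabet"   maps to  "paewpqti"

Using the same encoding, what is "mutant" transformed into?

Compare letters: w→l is +15, a→p is +15, r→g is +15 — a constant shift. It's a constant shift of +15 (ROT15).
On mutant: m+15=b, u+15=j, t+15=i, a+15=p, n+15=c, t+15=i.

bjipci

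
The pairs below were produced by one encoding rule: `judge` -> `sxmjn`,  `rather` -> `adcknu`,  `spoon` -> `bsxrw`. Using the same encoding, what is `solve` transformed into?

bruyn

Shifts by position in judge: pos 0: j→s (+9), pos 1: u→x (+3), pos 2: d→m (+9), pos 3: g→j (+3) — repeating every 2. A repeating key of period 2 is used — shifts +9, +3 over and over.
On solve: s+9=b, o+3=r, l+9=u, v+3=y, e+9=n.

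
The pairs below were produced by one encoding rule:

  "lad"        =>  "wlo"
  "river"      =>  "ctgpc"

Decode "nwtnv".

click

Compare letters: l→w is +11, a→l is +11, d→o is +11 — a constant shift. Each letter is shifted forward by 11 in the alphabet (a Caesar shift of +11).
Decoding nwtnv: n−11=c, w−11=l, t−11=i, n−11=c, v−11=k.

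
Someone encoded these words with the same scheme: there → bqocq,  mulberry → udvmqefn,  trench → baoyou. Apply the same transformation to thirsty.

In there: t→b is +8, h→q is +9, e→o is +10, r→c is +11 — the shift increases by 1 each position. The shift increases by 1 at each position, starting from +8: 8, 9, 10, ….
On thirsty: t+8=b, h+9=q, i+10=s, r+11=c, s+12=e, t+13=g, y+14=m.

bqscegm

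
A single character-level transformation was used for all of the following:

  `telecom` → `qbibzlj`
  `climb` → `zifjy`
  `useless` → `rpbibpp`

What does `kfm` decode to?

Each letter is shifted forward by 23 in the alphabet (a Caesar shift of +23).
Reversing it on kfm: k−23=n, f−23=i, m−23=p.

nip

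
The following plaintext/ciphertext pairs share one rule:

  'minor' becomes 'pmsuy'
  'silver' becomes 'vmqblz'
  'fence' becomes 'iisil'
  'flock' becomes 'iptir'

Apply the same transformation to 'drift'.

gvnla

In minor: m→p is +3, i→m is +4, n→s is +5, o→u is +6 — the shift increases by 1 each position. Each letter shifts forward by (position + 3), i.e. 3, 4, 5, … — the shift grows by one for each successive letter.
For drift: d+3=g, r+4=v, i+5=n, f+6=l, t+7=a.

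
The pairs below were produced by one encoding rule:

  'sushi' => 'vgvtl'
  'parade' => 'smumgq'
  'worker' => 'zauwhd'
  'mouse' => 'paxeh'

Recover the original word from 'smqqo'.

Shifts by position in sushi: pos 0: s→v (+3), pos 1: u→g (+12), pos 2: s→v (+3), pos 3: h→t (+12) — repeating every 2. It's a Vigenère-style cipher with numeric key [3,12]: position i shifts by key[i mod 2].
Undoing it on smqqo: s−3=p, m−12=a, q−3=n, q−12=e, o−3=l.

panel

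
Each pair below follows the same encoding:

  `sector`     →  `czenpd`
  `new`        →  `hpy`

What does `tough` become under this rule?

srfze

Read the word backwards and shift each letter +11.
For tough: reverse → hguot; then shift: h+11=s, g+11=r, u+11=f, o+11=z, t+11=e.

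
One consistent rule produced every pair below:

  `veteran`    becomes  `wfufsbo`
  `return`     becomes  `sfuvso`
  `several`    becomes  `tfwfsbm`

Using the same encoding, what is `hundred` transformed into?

Compare letters: v→w is +1, e→f is +1, t→u is +1 — a constant shift. It's a constant shift of +1 (ROT1).
On hundred: h+1=i, u+1=v, n+1=o, d+1=e, r+1=s, e+1=f, d+1=e.

ivoesfe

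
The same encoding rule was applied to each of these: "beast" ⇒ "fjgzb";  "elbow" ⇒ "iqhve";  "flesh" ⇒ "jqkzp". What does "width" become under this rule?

In beast: b→f is +4, e→j is +5, a→g is +6, s→z is +7 — the shift increases by 1 each position. Letter i (0-indexed) is shifted by i+4, so successive shifts are 4, 5, 6, ….
For width: w+4=a, i+5=n, d+6=j, t+7=a, h+8=p.

anjap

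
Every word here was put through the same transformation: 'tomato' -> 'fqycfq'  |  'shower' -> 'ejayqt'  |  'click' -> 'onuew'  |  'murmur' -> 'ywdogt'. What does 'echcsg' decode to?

savage

Shifts by position in tomato: pos 0: t→f (+12), pos 1: o→q (+2), pos 2: m→y (+12), pos 3: a→c (+2) — repeating every 2. A repeating key of period 2 is used — shifts +12, +2 over and over.
Undoing it on echcsg: e−12=s, c−2=a, h−12=v, c−2=a, s−12=g, g−2=e.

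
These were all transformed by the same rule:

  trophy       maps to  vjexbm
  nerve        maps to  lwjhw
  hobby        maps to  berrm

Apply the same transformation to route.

jeovw

t(19)→v(21) and r(17)→j(9) fit y≡19x+24 (mod 26); the inverse of 19 mod 26 is 11. Treating letters as 0–25, the rule is x ↦ 19x + 24 (mod 26).
Applying it to route: r(17)→19·17+24≡9=j; o(14)→19·14+24≡4=e; u(20)→19·20+24≡14=o; t(19)→19·19+24≡21=v; e(4)→19·4+24≡22=w (all mod 26).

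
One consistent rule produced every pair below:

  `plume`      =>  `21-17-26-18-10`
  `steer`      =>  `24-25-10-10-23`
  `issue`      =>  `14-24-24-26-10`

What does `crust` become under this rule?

The number is (letter's place in the alphabet, a=1) + 5.
For crust: c=3→8, r=18→23, u=21→26, s=19→24, t=20→25.

8-23-26-24-25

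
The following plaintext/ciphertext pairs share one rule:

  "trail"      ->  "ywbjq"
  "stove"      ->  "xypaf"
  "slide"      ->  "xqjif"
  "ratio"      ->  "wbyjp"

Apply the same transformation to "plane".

Vowels shift forward by 1 and consonants shift forward by 5.
Applying it to plane: p(cons)+5=u, l(cons)+5=q, a(vowel)+1=b, n(cons)+5=s, e(vowel)+1=f.

uqbsf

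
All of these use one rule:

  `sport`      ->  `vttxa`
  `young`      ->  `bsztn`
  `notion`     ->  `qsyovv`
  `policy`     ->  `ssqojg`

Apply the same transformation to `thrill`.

wlwost

In sport: s→v is +3, p→t is +4, o→t is +5, r→x is +6 — the shift increases by 1 each position. The shift increases by 1 at each position, starting from +3: 3, 4, 5, ….
On thrill: t+3=w, h+4=l, r+5=w, i+6=o, l+7=s, l+8=t.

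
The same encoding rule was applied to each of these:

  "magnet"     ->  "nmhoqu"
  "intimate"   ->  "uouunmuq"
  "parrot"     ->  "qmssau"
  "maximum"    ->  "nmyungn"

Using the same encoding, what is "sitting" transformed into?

Two shifts are in play — +12 for a/e/i/o/u, +1 for every other letter.
On sitting: s(cons)+1=t, i(vowel)+12=u, t(cons)+1=u, t(cons)+1=u, i(vowel)+12=u, n(cons)+1=o, g(cons)+1=h.

tuuuuoh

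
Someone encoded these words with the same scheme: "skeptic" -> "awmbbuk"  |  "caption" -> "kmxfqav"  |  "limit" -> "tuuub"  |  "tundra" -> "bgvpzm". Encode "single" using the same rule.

The shifts repeat in a cycle of length 2: positions 0,1,… shift by +8, +12, then the pattern repeats.
On single: s+8=a, i+12=u, n+8=v, g+12=s, l+8=t, e+12=q.

auvstq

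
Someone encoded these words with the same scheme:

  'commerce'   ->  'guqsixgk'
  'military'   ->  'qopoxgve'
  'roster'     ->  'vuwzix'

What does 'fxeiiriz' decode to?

It's a Vigenère-style cipher with numeric key [4,6]: position i shifts by key[i mod 2].
Reversing it on fxeiiriz: f−4=b, x−6=r, e−4=a, i−6=c, i−4=e, r−6=l, i−4=e, z−6=t.

bracelet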